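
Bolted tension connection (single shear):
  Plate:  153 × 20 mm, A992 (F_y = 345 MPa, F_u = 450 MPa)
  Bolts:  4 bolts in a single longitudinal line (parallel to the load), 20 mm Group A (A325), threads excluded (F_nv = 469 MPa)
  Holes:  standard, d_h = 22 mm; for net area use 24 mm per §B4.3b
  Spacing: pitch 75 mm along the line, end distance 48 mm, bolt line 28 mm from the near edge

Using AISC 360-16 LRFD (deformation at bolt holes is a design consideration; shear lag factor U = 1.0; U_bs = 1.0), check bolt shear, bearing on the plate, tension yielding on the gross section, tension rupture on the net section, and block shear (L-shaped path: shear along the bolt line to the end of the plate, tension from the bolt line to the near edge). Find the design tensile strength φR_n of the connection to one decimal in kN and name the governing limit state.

Bolt shear: A_b = π(20)²/4 = 314.16 mm². φR_n = 0.75 × 469 × 314.16 × 4 × 1 = 442.0 kN.
Bearing (20 mm plate, F_u = 450 MPa): end bolts L_c = 48 − 22/2 = 37, R_n = min(1.2×37×20×450, 2.4×20×20×450) = 399.6 kN/bolt; interior L_c = 75 − 22 = 53, R_n = 432 kN/bolt. φR_n = 0.75 × (1×399.6 + 3×432) = 1271.7 kN.
Tension yield (gross): A_g = 153×20 = 3060 mm². φR_n = 0.90 × 345 × 3060 = 950.1 kN.
Tension rupture (net): A_n = (153 − 1×24)×20 = 2580 mm² (U = 1.0, A_e = A_n). φR_n = 0.75 × 450 × 2580 = 870.8 kN.
Block shear: shear path 1×[48+3×75] = 1×273 mm, A_gv = 5460, A_nv = 1×(273 − 3.5×24)×20 = 3780 mm²; tension to near edge: (28 − 0.5×24)×20 = 320 mm². R_n = min(0.6×450×3780, 0.6×345×5460) + 1.0×450×320 = min(1020.6, 1130.2) + 144 = 1164.6 kN. φR_n = 0.75 × 1164.6 = 873.5 kN.
Governing: min(442.0, 1271.7, 950.1, 870.8, 873.5) = 442.0 kN → bolt shear.

442.0 kN (bolt shear governs)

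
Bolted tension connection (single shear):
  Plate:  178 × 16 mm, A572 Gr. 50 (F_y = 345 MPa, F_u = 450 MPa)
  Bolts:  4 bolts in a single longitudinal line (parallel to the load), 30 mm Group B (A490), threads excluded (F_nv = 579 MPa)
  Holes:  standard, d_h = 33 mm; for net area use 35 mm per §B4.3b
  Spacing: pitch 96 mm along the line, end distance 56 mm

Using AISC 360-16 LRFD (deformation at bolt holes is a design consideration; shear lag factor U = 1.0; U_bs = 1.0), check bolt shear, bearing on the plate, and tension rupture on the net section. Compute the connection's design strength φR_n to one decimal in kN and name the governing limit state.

772.2 kN (net-section rupture governs)

Bolt shear: A_b = π(30)²/4 = 706.86 mm². φR_n = 0.75 × 579 × 706.86 × 4 × 1 = 1227.8 kN.
Bearing (16 mm plate, F_u = 450 MPa): end bolts L_c = 56 − 33/2 = 39.5, R_n = min(1.2×39.5×16×450, 2.4×30×16×450) = 341.28 kN/bolt; interior L_c = 96 − 33 = 63, R_n = 518.4 kN/bolt. φR_n = 0.75 × (1×341.28 + 3×518.4) = 1422.4 kN.
Tension rupture (net): A_n = (178 − 1×35)×16 = 2288 mm² (U = 1.0, A_e = A_n). φR_n = 0.75 × 450 × 2288 = 772.2 kN.
Governing: min(1227.8, 1422.4, 772.2) = 772.2 kN → net-section rupture.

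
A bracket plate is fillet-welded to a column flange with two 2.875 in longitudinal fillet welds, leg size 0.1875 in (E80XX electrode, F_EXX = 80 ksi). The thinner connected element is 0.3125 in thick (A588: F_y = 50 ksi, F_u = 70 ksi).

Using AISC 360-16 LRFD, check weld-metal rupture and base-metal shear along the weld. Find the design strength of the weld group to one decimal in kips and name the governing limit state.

Weld metal: throat = 0.707×0.1875 = 0.13256 in, L = 2×2.875 = 5.75 in. φR_n = 0.75 × 0.6 × 80 × 0.13256 × 5.75 = 27.4 kips.
Base metal shear (0.3125 in plate): yield φR_n = 1.0×0.6×50×0.3125×5.75 = 53.9 kips; rupture φR_n = 0.75×0.6×70×0.3125×5.75 = 56.6 kips; take 53.9 kips (yield).
Governing: min(27.4, 53.9) = 27.4 kips → weld metal.

27.4 kips (weld metal governs)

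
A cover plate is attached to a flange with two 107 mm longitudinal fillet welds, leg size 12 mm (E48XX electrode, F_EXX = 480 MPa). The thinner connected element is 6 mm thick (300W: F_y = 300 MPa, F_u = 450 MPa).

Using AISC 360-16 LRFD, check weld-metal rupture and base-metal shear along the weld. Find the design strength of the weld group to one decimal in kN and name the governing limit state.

Weld metal: throat = 0.707×12 = 8.484 mm, L = 2×107 = 214 mm. φR_n = 0.75 × 0.6 × 480 × 8.484 × 214 = 392.2 kN.
Base metal shear (6 mm plate): yield φR_n = 1.0×0.6×300×6×214 = 231.1 kN; rupture φR_n = 0.75×0.6×450×6×214 = 260.0 kN; take 231.1 kN (yield).
Governing: min(392.2, 231.1) = 231.1 kN → base-metal shear.

231.1 kN (base-metal shear governs)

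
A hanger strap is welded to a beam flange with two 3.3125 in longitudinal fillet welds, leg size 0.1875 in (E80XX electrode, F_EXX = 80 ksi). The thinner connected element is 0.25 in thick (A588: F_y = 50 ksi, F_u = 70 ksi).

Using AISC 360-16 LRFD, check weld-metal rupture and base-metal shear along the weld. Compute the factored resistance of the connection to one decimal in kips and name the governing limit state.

Weld metal: throat = 0.707×0.1875 = 0.13256 in, L = 2×3.3125 = 6.625 in. φR_n = 0.75 × 0.6 × 80 × 0.13256 × 6.625 = 31.6 kips.
Base metal shear (0.25 in plate): yield φR_n = 1.0×0.6×50×0.25×6.625 = 49.7 kips; rupture φR_n = 0.75×0.6×70×0.25×6.625 = 52.2 kips; take 49.7 kips (yield).
Governing: min(31.6, 49.7) = 31.6 kips → weld metal.

31.6 kips (weld metal governs)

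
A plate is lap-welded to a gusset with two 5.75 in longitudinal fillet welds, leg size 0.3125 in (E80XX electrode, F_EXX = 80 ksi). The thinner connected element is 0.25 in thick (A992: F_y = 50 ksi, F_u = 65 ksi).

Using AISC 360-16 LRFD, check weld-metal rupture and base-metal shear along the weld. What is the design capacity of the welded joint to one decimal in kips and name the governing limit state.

Weld metal: throat = 0.707×0.3125 = 0.22094 in, L = 2×5.75 = 11.5 in. φR_n = 0.75 × 0.6 × 80 × 0.22094 × 11.5 = 91.5 kips.
Base metal shear (0.25 in plate): yield φR_n = 1.0×0.6×50×0.25×11.5 = 86.3 kips; rupture φR_n = 0.75×0.6×65×0.25×11.5 = 84.1 kips; take 84.1 kips (rupture).
Governing: min(91.5, 84.1) = 84.1 kips → base-metal shear.

84.1 kips (base-metal shear governs)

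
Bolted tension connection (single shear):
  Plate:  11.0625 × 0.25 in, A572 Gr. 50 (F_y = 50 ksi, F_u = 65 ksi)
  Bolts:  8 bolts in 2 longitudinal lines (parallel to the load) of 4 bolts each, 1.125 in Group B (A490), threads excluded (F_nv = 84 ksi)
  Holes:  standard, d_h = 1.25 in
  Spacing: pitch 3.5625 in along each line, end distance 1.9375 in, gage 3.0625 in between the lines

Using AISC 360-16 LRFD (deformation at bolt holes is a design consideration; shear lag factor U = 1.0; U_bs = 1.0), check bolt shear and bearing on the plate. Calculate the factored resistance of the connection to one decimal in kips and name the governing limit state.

235.8 kips (bearing governs)

Bolt shear: A_b = π(1.125)²/4 = 0.99402 in². φR_n = 0.75 × 84 × 0.99402 × 8 × 1 = 501.0 kips.
Bearing (0.25 in plate, F_u = 65 ksi): end bolts L_c = 1.9375 − 1.25/2 = 1.3125, R_n = min(1.2×1.3125×0.25×65, 2.4×1.125×0.25×65) = 25.594 kips/bolt; interior L_c = 3.5625 − 1.25 = 2.3125, R_n = 43.875 kips/bolt. φR_n = 0.75 × (2×25.594 + 6×43.875) = 235.8 kips.
Governing: min(501.0, 235.8) = 235.8 kips → bearing.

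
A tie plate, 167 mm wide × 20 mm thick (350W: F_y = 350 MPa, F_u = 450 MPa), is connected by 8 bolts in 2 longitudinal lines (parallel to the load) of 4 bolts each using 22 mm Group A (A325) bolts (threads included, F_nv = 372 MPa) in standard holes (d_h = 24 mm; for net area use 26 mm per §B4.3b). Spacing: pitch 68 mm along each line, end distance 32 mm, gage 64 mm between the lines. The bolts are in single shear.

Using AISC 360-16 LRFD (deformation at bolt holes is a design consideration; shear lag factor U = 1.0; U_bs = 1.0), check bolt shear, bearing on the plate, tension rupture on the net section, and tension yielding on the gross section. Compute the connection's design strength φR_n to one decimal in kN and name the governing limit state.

Bolt shear: A_b = π(22)²/4 = 380.13 mm². φR_n = 0.75 × 372 × 380.13 × 8 × 1 = 848.5 kN.
Bearing (20 mm plate, F_u = 450 MPa): end bolts L_c = 32 − 24/2 = 20, R_n = min(1.2×20×20×450, 2.4×22×20×450) = 216 kN/bolt; interior L_c = 68 − 24 = 44, R_n = 475.2 kN/bolt. φR_n = 0.75 × (2×216 + 6×475.2) = 2462.4 kN.
Tension rupture (net): A_n = (167 − 2×26)×20 = 2300 mm² (U = 1.0, A_e = A_n). φR_n = 0.75 × 450 × 2300 = 776.3 kN.
Tension yield (gross): A_g = 167×20 = 3340 mm². φR_n = 0.90 × 350 × 3340 = 1052.1 kN.
Governing: min(848.5, 2462.4, 776.3, 1052.1) = 776.3 kN → net-section rupture.

776.3 kN (net-section rupture governs)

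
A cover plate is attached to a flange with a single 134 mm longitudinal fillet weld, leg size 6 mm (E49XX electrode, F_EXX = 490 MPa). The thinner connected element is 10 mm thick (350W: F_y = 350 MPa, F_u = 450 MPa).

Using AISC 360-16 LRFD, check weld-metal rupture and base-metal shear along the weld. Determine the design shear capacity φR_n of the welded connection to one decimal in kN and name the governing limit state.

Weld metal: throat = 0.707×6 = 4.242 mm, L = 134 mm. φR_n = 0.75 × 0.6 × 490 × 4.242 × 134 = 125.3 kN.
Base metal shear (10 mm plate): yield φR_n = 1.0×0.6×350×10×134 = 281.4 kN; rupture φR_n = 0.75×0.6×450×10×134 = 271.4 kN; take 271.4 kN (rupture).
Governing: min(125.3, 271.4) = 125.3 kN → weld metal.

125.3 kN (weld metal governs)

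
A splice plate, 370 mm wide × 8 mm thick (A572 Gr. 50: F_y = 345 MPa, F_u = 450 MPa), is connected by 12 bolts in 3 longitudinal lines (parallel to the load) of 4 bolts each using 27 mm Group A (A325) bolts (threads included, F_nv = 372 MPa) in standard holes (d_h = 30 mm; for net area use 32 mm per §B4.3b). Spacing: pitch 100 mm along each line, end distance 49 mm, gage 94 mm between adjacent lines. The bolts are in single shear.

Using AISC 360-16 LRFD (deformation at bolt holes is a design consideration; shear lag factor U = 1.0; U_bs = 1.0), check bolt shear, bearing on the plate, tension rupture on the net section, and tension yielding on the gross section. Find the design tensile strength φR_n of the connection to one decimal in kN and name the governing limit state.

Bolt shear: A_b = π(27)²/4 = 572.56 mm². φR_n = 0.75 × 372 × 572.56 × 12 × 1 = 1916.9 kN.
Bearing (8 mm plate, F_u = 450 MPa): end bolts L_c = 49 − 30/2 = 34, R_n = min(1.2×34×8×450, 2.4×27×8×450) = 146.88 kN/bolt; interior L_c = 100 − 30 = 70, R_n = 233.28 kN/bolt. φR_n = 0.75 × (3×146.88 + 9×233.28) = 1905.1 kN.
Tension rupture (net): A_n = (370 − 3×32)×8 = 2192 mm² (U = 1.0, A_e = A_n). φR_n = 0.75 × 450 × 2192 = 739.8 kN.
Tension yield (gross): A_g = 370×8 = 2960 mm². φR_n = 0.90 × 345 × 2960 = 919.1 kN.
Governing: min(1916.9, 1905.1, 739.8, 919.1) = 739.8 kN → net-section rupture.

739.8 kN (net-section rupture governs)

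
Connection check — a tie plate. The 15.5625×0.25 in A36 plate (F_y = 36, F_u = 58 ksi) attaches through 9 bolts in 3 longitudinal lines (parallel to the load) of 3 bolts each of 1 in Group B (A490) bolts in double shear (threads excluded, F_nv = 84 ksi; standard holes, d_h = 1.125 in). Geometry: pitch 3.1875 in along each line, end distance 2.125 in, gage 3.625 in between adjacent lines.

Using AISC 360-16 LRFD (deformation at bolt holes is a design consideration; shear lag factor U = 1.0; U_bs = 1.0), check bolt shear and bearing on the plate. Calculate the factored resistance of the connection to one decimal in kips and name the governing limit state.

Bolt shear: A_b = π(1)²/4 = 0.7854 in². φR_n = 0.75 × 84 × 0.7854 × 9 × 2 = 890.6 kips.
Bearing (0.25 in plate, F_u = 58 ksi): end bolts L_c = 2.125 − 1.125/2 = 1.5625, R_n = min(1.2×1.5625×0.25×58, 2.4×1×0.25×58) = 27.188 kips/bolt; interior L_c = 3.1875 − 1.125 = 2.0625, R_n = 34.8 kips/bolt. φR_n = 0.75 × (3×27.188 + 6×34.8) = 217.8 kips.
Governing: min(890.6, 217.8) = 217.8 kips → bearing.

217.8 kips (bearing governs)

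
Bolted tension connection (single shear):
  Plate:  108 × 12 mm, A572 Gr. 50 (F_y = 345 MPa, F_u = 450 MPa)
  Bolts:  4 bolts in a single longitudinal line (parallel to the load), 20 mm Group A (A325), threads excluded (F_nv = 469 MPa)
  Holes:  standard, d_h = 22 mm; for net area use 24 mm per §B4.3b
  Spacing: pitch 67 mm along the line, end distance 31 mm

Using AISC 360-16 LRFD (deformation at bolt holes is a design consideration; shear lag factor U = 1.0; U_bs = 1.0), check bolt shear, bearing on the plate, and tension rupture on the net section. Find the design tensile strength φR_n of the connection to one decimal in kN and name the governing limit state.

Bolt shear: A_b = π(20)²/4 = 314.16 mm². φR_n = 0.75 × 469 × 314.16 × 4 × 1 = 442.0 kN.
Bearing (12 mm plate, F_u = 450 MPa): end bolts L_c = 31 − 22/2 = 20, R_n = min(1.2×20×12×450, 2.4×20×12×450) = 129.6 kN/bolt; interior L_c = 67 − 22 = 45, R_n = 259.2 kN/bolt. φR_n = 0.75 × (1×129.6 + 3×259.2) = 680.4 kN.
Tension rupture (net): A_n = (108 − 1×24)×12 = 1008 mm² (U = 1.0, A_e = A_n). φR_n = 0.75 × 450 × 1008 = 340.2 kN.
Governing: min(442.0, 680.4, 340.2) = 340.2 kN → net-section rupture.

340.2 kN (net-section rupture governs)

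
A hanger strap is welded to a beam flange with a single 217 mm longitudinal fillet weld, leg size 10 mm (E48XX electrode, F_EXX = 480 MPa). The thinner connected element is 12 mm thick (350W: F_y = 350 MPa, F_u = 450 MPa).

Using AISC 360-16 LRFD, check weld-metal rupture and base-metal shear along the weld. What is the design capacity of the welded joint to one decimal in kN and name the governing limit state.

331.4 kN (weld metal governs)

Weld metal: throat = 0.707×10 = 7.07 mm, L = 217 mm. φR_n = 0.75 × 0.6 × 480 × 7.07 × 217 = 331.4 kN.
Base metal shear (12 mm plate): yield φR_n = 1.0×0.6×350×12×217 = 546.8 kN; rupture φR_n = 0.75×0.6×450×12×217 = 527.3 kN; take 527.3 kN (rupture).
Governing: min(331.4, 527.3) = 331.4 kN → weld metal.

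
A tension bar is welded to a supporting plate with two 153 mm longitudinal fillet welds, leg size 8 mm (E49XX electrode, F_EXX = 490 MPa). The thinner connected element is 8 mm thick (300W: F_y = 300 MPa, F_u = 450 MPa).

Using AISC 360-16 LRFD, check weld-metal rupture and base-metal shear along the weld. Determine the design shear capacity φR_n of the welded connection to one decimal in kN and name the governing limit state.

Weld metal: throat = 0.707×8 = 5.656 mm, L = 2×153 = 306 mm. φR_n = 0.75 × 0.6 × 490 × 5.656 × 306 = 381.6 kN.
Base metal shear (8 mm plate): yield φR_n = 1.0×0.6×300×8×306 = 440.6 kN; rupture φR_n = 0.75×0.6×450×8×306 = 495.7 kN; take 440.6 kN (yield).
Governing: min(381.6, 440.6) = 381.6 kN → weld metal.

381.6 kN (weld metal governs)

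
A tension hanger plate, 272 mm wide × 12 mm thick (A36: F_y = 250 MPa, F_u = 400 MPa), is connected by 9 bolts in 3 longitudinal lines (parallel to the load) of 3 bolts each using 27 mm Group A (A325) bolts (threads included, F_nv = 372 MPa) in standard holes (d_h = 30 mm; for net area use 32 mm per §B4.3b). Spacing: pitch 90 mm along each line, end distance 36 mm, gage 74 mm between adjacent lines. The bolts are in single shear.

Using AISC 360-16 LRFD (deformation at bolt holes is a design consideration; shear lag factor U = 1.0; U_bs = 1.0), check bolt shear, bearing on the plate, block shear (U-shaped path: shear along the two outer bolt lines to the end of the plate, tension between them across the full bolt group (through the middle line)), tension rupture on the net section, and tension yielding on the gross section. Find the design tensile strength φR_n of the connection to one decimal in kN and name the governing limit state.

Bolt shear: A_b = π(27)²/4 = 572.56 mm². φR_n = 0.75 × 372 × 572.56 × 9 × 1 = 1437.7 kN.
Bearing (12 mm plate, F_u = 400 MPa): end bolts L_c = 36 − 30/2 = 21, R_n = min(1.2×21×12×400, 2.4×27×12×400) = 120.96 kN/bolt; interior L_c = 90 − 30 = 60, R_n = 311.04 kN/bolt. φR_n = 0.75 × (3×120.96 + 6×311.04) = 1671.8 kN.
Block shear: shear path 2×[36+2×90] = 2×216 mm, A_gv = 5184, A_nv = 2×(216 − 2.5×32)×12 = 3264 mm²; tension across gage: (148 − 2×32)×12 = 1008 mm². R_n = min(0.6×400×3264, 0.6×250×5184) + 1.0×400×1008 = min(783.36, 777.6) + 403.2 = 1180.8 kN. φR_n = 0.75 × 1180.8 = 885.6 kN.
Tension rupture (net): A_n = (272 − 3×32)×12 = 2112 mm² (U = 1.0, A_e = A_n). φR_n = 0.75 × 400 × 2112 = 633.6 kN.
Tension yield (gross): A_g = 272×12 = 3264 mm². φR_n = 0.90 × 250 × 3264 = 734.4 kN.
Governing: min(1437.7, 1671.8, 885.6, 633.6, 734.4) = 633.6 kN → net-section rupture.

633.6 kN (net-section rupture governs)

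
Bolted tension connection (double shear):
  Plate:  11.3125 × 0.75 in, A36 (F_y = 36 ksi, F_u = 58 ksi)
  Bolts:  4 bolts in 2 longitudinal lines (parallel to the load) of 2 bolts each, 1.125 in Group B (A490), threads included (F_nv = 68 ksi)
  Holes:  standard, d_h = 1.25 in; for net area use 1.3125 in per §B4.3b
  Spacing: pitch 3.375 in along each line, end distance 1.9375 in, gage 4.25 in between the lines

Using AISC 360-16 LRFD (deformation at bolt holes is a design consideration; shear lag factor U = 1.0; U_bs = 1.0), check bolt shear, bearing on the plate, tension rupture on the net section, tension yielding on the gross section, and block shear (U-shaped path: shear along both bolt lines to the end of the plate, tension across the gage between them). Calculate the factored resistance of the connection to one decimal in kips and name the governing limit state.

224.9 kips (block shear governs)

Bolt shear: A_b = π(1.125)²/4 = 0.99402 in². φR_n = 0.75 × 68 × 0.99402 × 4 × 2 = 405.6 kips.
Bearing (0.75 in plate, F_u = 58 ksi): end bolts L_c = 1.9375 − 1.25/2 = 1.3125, R_n = min(1.2×1.3125×0.75×58, 2.4×1.125×0.75×58) = 68.513 kips/bolt; interior L_c = 3.375 − 1.25 = 2.125, R_n = 110.93 kips/bolt. φR_n = 0.75 × (2×68.513 + 2×110.93) = 269.2 kips.
Tension rupture (net): A_n = (11.3125 − 2×1.3125)×0.75 = 6.5156 in² (U = 1.0, A_e = A_n). φR_n = 0.75 × 58 × 6.5156 = 283.4 kips.
Tension yield (gross): A_g = 11.3125×0.75 = 8.4844 in². φR_n = 0.90 × 36 × 8.4844 = 274.9 kips.
Block shear: shear path 2×[1.9375+1×3.375] = 2×5.3125 in, A_gv = 7.9688, A_nv = 2×(5.3125 − 1.5×1.3125)×0.75 = 5.0156 in²; tension across gage: (4.25 − 1×1.3125)×0.75 = 2.2031 in². R_n = min(0.6×58×5.0156, 0.6×36×7.9688) + 1.0×58×2.2031 = min(174.54, 172.13) + 127.78 = 299.91 kips. φR_n = 0.75 × 299.91 = 224.9 kips.
Governing: min(405.6, 269.2, 283.4, 274.9, 224.9) = 224.9 kips → block shear.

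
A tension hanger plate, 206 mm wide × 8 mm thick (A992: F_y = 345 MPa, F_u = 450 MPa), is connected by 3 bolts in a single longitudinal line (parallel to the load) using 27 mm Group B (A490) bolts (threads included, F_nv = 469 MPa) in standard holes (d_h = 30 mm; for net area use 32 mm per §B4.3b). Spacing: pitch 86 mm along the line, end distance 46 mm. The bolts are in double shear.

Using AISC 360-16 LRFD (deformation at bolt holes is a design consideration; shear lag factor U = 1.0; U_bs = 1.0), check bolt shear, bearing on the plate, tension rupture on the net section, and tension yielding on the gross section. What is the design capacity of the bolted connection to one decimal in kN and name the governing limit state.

450.4 kN (bearing governs)

Bolt shear: A_b = π(27)²/4 = 572.56 mm². φR_n = 0.75 × 469 × 572.56 × 3 × 2 = 1208.4 kN.
Bearing (8 mm plate, F_u = 450 MPa): end bolts L_c = 46 − 30/2 = 31, R_n = min(1.2×31×8×450, 2.4×27×8×450) = 133.92 kN/bolt; interior L_c = 86 − 30 = 56, R_n = 233.28 kN/bolt. φR_n = 0.75 × (1×133.92 + 2×233.28) = 450.4 kN.
Tension rupture (net): A_n = (206 − 1×32)×8 = 1392 mm² (U = 1.0, A_e = A_n). φR_n = 0.75 × 450 × 1392 = 469.8 kN.
Tension yield (gross): A_g = 206×8 = 1648 mm². φR_n = 0.90 × 345 × 1648 = 511.7 kN.
Governing: min(1208.4, 450.4, 469.8, 511.7) = 450.4 kN → bearing.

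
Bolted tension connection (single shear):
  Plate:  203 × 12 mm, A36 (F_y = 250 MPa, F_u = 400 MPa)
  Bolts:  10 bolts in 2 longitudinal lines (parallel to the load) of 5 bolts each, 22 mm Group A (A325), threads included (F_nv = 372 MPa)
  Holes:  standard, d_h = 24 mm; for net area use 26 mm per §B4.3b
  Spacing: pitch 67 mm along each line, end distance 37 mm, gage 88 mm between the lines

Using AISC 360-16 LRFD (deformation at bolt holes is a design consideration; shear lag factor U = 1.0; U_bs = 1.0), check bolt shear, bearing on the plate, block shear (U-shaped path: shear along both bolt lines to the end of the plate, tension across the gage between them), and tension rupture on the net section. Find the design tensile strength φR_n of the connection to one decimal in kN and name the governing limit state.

543.6 kN (net-section rupture governs)

Bolt shear: A_b = π(22)²/4 = 380.13 mm². φR_n = 0.75 × 372 × 380.13 × 10 × 1 = 1060.6 kN.
Bearing (12 mm plate, F_u = 400 MPa): end bolts L_c = 37 − 24/2 = 25, R_n = min(1.2×25×12×400, 2.4×22×12×400) = 144 kN/bolt; interior L_c = 67 − 24 = 43, R_n = 247.68 kN/bolt. φR_n = 0.75 × (2×144 + 8×247.68) = 1702.1 kN.
Block shear: shear path 2×[37+4×67] = 2×305 mm, A_gv = 7320, A_nv = 2×(305 − 4.5×26)×12 = 4512 mm²; tension across gage: (88 − 1×26)×12 = 744 mm². R_n = min(0.6×400×4512, 0.6×250×7320) + 1.0×400×744 = min(1082.9, 1098) + 297.6 = 1380.5 kN. φR_n = 0.75 × 1380.5 = 1035.4 kN.
Tension rupture (net): A_n = (203 − 2×26)×12 = 1812 mm² (U = 1.0, A_e = A_n). φR_n = 0.75 × 400 × 1812 = 543.6 kN.
Governing: min(1060.6, 1702.1, 1035.4, 543.6) = 543.6 kN → net-section rupture.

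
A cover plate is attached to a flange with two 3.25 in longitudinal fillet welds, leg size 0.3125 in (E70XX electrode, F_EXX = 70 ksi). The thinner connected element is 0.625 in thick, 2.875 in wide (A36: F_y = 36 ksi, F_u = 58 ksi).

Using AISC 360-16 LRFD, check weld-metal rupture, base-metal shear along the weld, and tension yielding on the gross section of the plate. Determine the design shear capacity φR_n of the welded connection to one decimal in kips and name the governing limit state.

Weld metal: throat = 0.707×0.3125 = 0.22094 in, L = 2×3.25 = 6.5 in. φR_n = 0.75 × 0.6 × 70 × 0.22094 × 6.5 = 45.2 kips.
Base metal shear (0.625 in plate): yield φR_n = 1.0×0.6×36×0.625×6.5 = 87.8 kips; rupture φR_n = 0.75×0.6×58×0.625×6.5 = 106.0 kips; take 87.8 kips (yield).
Tension yield (gross): A_g = 2.875×0.625 = 1.7969 in². φR_n = 0.90 × 36 × 1.7969 = 58.2 kips.
Governing: min(45.2, 87.8, 58.2) = 45.2 kips → weld metal.

45.2 kips (weld metal governs)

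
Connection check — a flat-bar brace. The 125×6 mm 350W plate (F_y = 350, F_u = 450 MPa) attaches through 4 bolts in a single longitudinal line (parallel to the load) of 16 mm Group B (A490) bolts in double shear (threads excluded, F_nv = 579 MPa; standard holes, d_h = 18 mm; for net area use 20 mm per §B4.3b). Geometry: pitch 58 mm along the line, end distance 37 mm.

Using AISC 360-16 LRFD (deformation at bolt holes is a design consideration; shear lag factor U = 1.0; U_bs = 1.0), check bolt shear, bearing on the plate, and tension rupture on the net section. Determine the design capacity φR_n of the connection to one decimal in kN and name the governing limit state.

Bolt shear: A_b = π(16)²/4 = 201.06 mm². φR_n = 0.75 × 579 × 201.06 × 4 × 2 = 698.5 kN.
Bearing (6 mm plate, F_u = 450 MPa): end bolts L_c = 37 − 18/2 = 28, R_n = min(1.2×28×6×450, 2.4×16×6×450) = 90.72 kN/bolt; interior L_c = 58 − 18 = 40, R_n = 103.68 kN/bolt. φR_n = 0.75 × (1×90.72 + 3×103.68) = 301.3 kN.
Tension rupture (net): A_n = (125 − 1×20)×6 = 630 mm² (U = 1.0, A_e = A_n). φR_n = 0.75 × 450 × 630 = 212.6 kN.
Governing: min(698.5, 301.3, 212.6) = 212.6 kN → net-section rupture.

212.6 kN (net-section rupture governs)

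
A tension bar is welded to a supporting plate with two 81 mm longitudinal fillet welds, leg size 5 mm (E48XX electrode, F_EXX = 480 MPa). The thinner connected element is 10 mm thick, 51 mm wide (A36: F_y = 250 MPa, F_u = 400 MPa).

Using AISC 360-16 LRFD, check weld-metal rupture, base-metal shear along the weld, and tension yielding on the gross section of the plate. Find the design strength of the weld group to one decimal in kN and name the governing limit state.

Weld metal: throat = 0.707×5 = 3.535 mm, L = 2×81 = 162 mm. φR_n = 0.75 × 0.6 × 480 × 3.535 × 162 = 123.7 kN.
Base metal shear (10 mm plate): yield φR_n = 1.0×0.6×250×10×162 = 243.0 kN; rupture φR_n = 0.75×0.6×400×10×162 = 291.6 kN; take 243.0 kN (yield).
Tension yield (gross): A_g = 51×10 = 510 mm². φR_n = 0.90 × 250 × 510 = 114.8 kN.
Governing: min(123.7, 243.0, 114.8) = 114.8 kN → gross-section yield.

114.8 kN (gross-section yield governs)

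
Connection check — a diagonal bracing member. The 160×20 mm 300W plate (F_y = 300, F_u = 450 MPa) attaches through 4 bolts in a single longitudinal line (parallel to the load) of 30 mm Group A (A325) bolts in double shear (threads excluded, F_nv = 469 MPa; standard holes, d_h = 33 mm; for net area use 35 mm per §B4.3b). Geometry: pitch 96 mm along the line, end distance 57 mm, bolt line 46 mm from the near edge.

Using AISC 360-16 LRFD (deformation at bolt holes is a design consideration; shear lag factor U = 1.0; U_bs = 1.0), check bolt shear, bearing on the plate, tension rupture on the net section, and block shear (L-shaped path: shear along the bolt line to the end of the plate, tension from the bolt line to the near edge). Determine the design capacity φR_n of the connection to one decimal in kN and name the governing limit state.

Bolt shear: A_b = π(30)²/4 = 706.86 mm². φR_n = 0.75 × 469 × 706.86 × 4 × 2 = 1989.1 kN.
Bearing (20 mm plate, F_u = 450 MPa): end bolts L_c = 57 − 33/2 = 40.5, R_n = min(1.2×40.5×20×450, 2.4×30×20×450) = 437.4 kN/bolt; interior L_c = 96 − 33 = 63, R_n = 648 kN/bolt. φR_n = 0.75 × (1×437.4 + 3×648) = 1786.1 kN.
Tension rupture (net): A_n = (160 − 1×35)×20 = 2500 mm² (U = 1.0, A_e = A_n). φR_n = 0.75 × 450 × 2500 = 843.8 kN.
Block shear: shear path 1×[57+3×96] = 1×345 mm, A_gv = 6900, A_nv = 1×(345 − 3.5×35)×20 = 4450 mm²; tension to near edge: (46 − 0.5×35)×20 = 570 mm². R_n = min(0.6×450×4450, 0.6×300×6900) + 1.0×450×570 = min(1201.5, 1242) + 256.5 = 1458 kN. φR_n = 0.75 × 1458 = 1093.5 kN.
Governing: min(1989.1, 1786.1, 843.8, 1093.5) = 843.8 kN → net-section rupture.

843.8 kN (net-section rupture governs)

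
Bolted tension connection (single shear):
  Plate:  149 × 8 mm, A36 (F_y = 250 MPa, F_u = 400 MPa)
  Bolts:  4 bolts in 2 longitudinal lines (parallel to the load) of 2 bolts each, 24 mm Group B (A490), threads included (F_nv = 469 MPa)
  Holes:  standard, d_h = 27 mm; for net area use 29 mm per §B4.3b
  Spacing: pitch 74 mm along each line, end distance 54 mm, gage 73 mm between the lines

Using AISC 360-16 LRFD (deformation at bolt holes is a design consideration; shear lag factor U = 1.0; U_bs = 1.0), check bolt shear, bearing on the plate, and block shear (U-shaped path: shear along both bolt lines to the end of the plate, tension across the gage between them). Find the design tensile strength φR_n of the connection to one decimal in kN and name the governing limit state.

336.0 kN (block shear governs)

Bolt shear: A_b = π(24)²/4 = 452.39 mm². φR_n = 0.75 × 469 × 452.39 × 4 × 1 = 636.5 kN.
Bearing (8 mm plate, F_u = 400 MPa): end bolts L_c = 54 − 27/2 = 40.5, R_n = min(1.2×40.5×8×400, 2.4×24×8×400) = 155.52 kN/bolt; interior L_c = 74 − 27 = 47, R_n = 180.48 kN/bolt. φR_n = 0.75 × (2×155.52 + 2×180.48) = 504.0 kN.
Block shear: shear path 2×[54+1×74] = 2×128 mm, A_gv = 2048, A_nv = 2×(128 − 1.5×29)×8 = 1352 mm²; tension across gage: (73 − 1×29)×8 = 352 mm². R_n = min(0.6×400×1352, 0.6×250×2048) + 1.0×400×352 = min(324.48, 307.2) + 140.8 = 448 kN. φR_n = 0.75 × 448 = 336.0 kN.
Governing: min(636.5, 504.0, 336.0) = 336.0 kN → block shear.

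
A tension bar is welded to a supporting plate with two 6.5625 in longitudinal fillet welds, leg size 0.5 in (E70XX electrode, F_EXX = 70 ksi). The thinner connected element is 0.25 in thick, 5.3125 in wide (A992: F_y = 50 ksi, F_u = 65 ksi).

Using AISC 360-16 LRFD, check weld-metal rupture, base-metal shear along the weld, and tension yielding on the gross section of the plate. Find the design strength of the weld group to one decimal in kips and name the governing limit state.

Weld metal: throat = 0.707×0.5 = 0.3535 in, L = 2×6.5625 = 13.125 in. φR_n = 0.75 × 0.6 × 70 × 0.3535 × 13.125 = 146.2 kips.
Base metal shear (0.25 in plate): yield φR_n = 1.0×0.6×50×0.25×13.125 = 98.4 kips; rupture φR_n = 0.75×0.6×65×0.25×13.125 = 96.0 kips; take 96.0 kips (rupture).
Tension yield (gross): A_g = 5.3125×0.25 = 1.3281 in². φR_n = 0.90 × 50 × 1.3281 = 59.8 kips.
Governing: min(146.2, 96.0, 59.8) = 59.8 kips → gross-section yield.

59.8 kips (gross-section yield governs)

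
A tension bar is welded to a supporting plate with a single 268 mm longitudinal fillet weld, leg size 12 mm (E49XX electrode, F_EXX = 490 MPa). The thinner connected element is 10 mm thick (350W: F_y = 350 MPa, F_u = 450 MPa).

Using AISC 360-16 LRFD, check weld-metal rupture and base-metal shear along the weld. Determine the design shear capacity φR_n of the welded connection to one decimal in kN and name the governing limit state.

Weld metal: throat = 0.707×12 = 8.484 mm, L = 268 mm. φR_n = 0.75 × 0.6 × 490 × 8.484 × 268 = 501.4 kN.
Base metal shear (10 mm plate): yield φR_n = 1.0×0.6×350×10×268 = 562.8 kN; rupture φR_n = 0.75×0.6×450×10×268 = 542.7 kN; take 542.7 kN (rupture).
Governing: min(501.4, 542.7) = 501.4 kN → weld metal.

501.4 kN (weld metal governs)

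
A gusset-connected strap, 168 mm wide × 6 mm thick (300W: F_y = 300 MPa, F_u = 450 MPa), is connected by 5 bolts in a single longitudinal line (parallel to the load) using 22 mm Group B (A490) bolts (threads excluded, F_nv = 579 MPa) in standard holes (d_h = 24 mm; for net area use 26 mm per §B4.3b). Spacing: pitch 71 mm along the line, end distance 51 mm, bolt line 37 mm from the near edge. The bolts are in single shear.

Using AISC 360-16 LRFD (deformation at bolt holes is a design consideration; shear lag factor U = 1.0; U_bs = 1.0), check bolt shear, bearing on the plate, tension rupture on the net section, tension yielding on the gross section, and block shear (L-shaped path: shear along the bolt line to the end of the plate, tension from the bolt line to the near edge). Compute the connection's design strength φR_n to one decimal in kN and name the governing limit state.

Bolt shear: A_b = π(22)²/4 = 380.13 mm². φR_n = 0.75 × 579 × 380.13 × 5 × 1 = 825.4 kN.
Bearing (6 mm plate, F_u = 450 MPa): end bolts L_c = 51 − 24/2 = 39, R_n = min(1.2×39×6×450, 2.4×22×6×450) = 126.36 kN/bolt; interior L_c = 71 − 24 = 47, R_n = 142.56 kN/bolt. φR_n = 0.75 × (1×126.36 + 4×142.56) = 522.5 kN.
Tension rupture (net): A_n = (168 − 1×26)×6 = 852 mm² (U = 1.0, A_e = A_n). φR_n = 0.75 × 450 × 852 = 287.6 kN.
Tension yield (gross): A_g = 168×6 = 1008 mm². φR_n = 0.90 × 300 × 1008 = 272.2 kN.
Block shear: shear path 1×[51+4×71] = 1×335 mm, A_gv = 2010, A_nv = 1×(335 − 4.5×26)×6 = 1308 mm²; tension to near edge: (37 − 0.5×26)×6 = 144 mm². R_n = min(0.6×450×1308, 0.6×300×2010) + 1.0×450×144 = min(353.16, 361.8) + 64.8 = 417.96 kN. φR_n = 0.75 × 417.96 = 313.5 kN.
Governing: min(825.4, 522.5, 287.6, 272.2, 313.5) = 272.2 kN → gross-section yield.

272.2 kN (gross-section yield governs)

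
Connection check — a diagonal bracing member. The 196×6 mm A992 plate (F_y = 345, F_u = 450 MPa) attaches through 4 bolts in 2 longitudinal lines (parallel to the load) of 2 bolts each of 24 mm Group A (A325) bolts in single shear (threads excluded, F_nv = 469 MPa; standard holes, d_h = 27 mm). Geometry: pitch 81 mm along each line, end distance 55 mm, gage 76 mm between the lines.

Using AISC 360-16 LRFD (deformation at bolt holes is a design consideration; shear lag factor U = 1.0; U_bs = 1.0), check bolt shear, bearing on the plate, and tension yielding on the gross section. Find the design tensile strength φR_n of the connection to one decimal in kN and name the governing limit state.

365.1 kN (gross-section yield governs)

Bolt shear: A_b = π(24)²/4 = 452.39 mm². φR_n = 0.75 × 469 × 452.39 × 4 × 1 = 636.5 kN.
Bearing (6 mm plate, F_u = 450 MPa): end bolts L_c = 55 − 27/2 = 41.5, R_n = min(1.2×41.5×6×450, 2.4×24×6×450) = 134.46 kN/bolt; interior L_c = 81 − 27 = 54, R_n = 155.52 kN/bolt. φR_n = 0.75 × (2×134.46 + 2×155.52) = 435.0 kN.
Tension yield (gross): A_g = 196×6 = 1176 mm². φR_n = 0.90 × 345 × 1176 = 365.1 kN.
Governing: min(636.5, 435.0, 365.1) = 365.1 kN → gross-section yield.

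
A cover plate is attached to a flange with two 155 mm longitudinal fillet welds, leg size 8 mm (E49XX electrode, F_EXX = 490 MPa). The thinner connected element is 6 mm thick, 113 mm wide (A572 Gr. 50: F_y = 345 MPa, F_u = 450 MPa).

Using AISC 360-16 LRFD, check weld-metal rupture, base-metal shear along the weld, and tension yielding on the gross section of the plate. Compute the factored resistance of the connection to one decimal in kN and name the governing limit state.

210.5 kN (gross-section yield governs)

Weld metal: throat = 0.707×8 = 5.656 mm, L = 2×155 = 310 mm. φR_n = 0.75 × 0.6 × 490 × 5.656 × 310 = 386.6 kN.
Base metal shear (6 mm plate): yield φR_n = 1.0×0.6×345×6×310 = 385.0 kN; rupture φR_n = 0.75×0.6×450×6×310 = 376.7 kN; take 376.7 kN (rupture).
Tension yield (gross): A_g = 113×6 = 678 mm². φR_n = 0.90 × 345 × 678 = 210.5 kN.
Governing: min(386.6, 376.7, 210.5) = 210.5 kN → gross-section yield.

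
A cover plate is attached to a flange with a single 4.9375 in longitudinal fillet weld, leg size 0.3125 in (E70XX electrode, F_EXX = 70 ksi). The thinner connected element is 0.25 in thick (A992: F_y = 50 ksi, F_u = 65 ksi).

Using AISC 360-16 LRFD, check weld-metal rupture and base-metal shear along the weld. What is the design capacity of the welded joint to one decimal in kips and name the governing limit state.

34.4 kips (weld metal governs)

Weld metal: throat = 0.707×0.3125 = 0.22094 in, L = 4.9375 in. φR_n = 0.75 × 0.6 × 70 × 0.22094 × 4.9375 = 34.4 kips.
Base metal shear (0.25 in plate): yield φR_n = 1.0×0.6×50×0.25×4.9375 = 37.0 kips; rupture φR_n = 0.75×0.6×65×0.25×4.9375 = 36.1 kips; take 36.1 kips (rupture).
Governing: min(34.4, 36.1) = 34.4 kips → weld metal.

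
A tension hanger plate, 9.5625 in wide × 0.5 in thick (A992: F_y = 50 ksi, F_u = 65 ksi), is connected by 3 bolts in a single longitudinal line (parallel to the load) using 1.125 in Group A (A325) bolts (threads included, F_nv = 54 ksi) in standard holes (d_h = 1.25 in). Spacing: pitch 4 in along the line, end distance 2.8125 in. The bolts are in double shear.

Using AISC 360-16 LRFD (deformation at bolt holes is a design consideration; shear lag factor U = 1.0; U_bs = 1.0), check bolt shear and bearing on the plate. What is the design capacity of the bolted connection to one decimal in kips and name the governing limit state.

Bolt shear: A_b = π(1.125)²/4 = 0.99402 in². φR_n = 0.75 × 54 × 0.99402 × 3 × 2 = 241.5 kips.
Bearing (0.5 in plate, F_u = 65 ksi): end bolts L_c = 2.8125 − 1.25/2 = 2.1875, R_n = min(1.2×2.1875×0.5×65, 2.4×1.125×0.5×65) = 85.313 kips/bolt; interior L_c = 4 − 1.25 = 2.75, R_n = 87.75 kips/bolt. φR_n = 0.75 × (1×85.313 + 2×87.75) = 195.6 kips.
Governing: min(241.5, 195.6) = 195.6 kips → bearing.

195.6 kips (bearing governs)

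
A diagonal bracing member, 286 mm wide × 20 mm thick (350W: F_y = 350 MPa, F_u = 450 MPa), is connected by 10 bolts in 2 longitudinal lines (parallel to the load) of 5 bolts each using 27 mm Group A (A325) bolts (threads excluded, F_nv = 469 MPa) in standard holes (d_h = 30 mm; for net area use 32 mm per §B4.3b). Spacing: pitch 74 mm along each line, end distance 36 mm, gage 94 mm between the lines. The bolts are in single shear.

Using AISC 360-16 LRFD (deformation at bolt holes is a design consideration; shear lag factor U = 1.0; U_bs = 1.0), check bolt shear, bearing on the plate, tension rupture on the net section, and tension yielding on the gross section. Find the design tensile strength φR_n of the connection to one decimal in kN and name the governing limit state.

1498.5 kN (net-section rupture governs)

Bolt shear: A_b = π(27)²/4 = 572.56 mm². φR_n = 0.75 × 469 × 572.56 × 10 × 1 = 2014.0 kN.
Bearing (20 mm plate, F_u = 450 MPa): end bolts L_c = 36 − 30/2 = 21, R_n = min(1.2×21×20×450, 2.4×27×20×450) = 226.8 kN/bolt; interior L_c = 74 − 30 = 44, R_n = 475.2 kN/bolt. φR_n = 0.75 × (2×226.8 + 8×475.2) = 3191.4 kN.
Tension rupture (net): A_n = (286 − 2×32)×20 = 4440 mm² (U = 1.0, A_e = A_n). φR_n = 0.75 × 450 × 4440 = 1498.5 kN.
Tension yield (gross): A_g = 286×20 = 5720 mm². φR_n = 0.90 × 350 × 5720 = 1801.8 kN.
Governing: min(2014.0, 3191.4, 1498.5, 1801.8) = 1498.5 kN → net-section rupture.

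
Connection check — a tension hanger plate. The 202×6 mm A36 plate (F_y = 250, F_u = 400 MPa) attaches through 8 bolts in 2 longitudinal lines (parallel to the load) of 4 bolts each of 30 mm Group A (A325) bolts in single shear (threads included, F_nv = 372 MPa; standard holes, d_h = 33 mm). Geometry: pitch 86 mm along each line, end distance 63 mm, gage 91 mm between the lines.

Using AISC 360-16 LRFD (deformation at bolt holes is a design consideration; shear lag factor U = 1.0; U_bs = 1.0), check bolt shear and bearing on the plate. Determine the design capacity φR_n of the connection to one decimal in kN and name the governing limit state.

887.8 kN (bearing governs)

Bolt shear: A_b = π(30)²/4 = 706.86 mm². φR_n = 0.75 × 372 × 706.86 × 8 × 1 = 1577.7 kN.
Bearing (6 mm plate, F_u = 400 MPa): end bolts L_c = 63 − 33/2 = 46.5, R_n = min(1.2×46.5×6×400, 2.4×30×6×400) = 133.92 kN/bolt; interior L_c = 86 − 33 = 53, R_n = 152.64 kN/bolt. φR_n = 0.75 × (2×133.92 + 6×152.64) = 887.8 kN.
Governing: min(1577.7, 887.8) = 887.8 kN → bearing.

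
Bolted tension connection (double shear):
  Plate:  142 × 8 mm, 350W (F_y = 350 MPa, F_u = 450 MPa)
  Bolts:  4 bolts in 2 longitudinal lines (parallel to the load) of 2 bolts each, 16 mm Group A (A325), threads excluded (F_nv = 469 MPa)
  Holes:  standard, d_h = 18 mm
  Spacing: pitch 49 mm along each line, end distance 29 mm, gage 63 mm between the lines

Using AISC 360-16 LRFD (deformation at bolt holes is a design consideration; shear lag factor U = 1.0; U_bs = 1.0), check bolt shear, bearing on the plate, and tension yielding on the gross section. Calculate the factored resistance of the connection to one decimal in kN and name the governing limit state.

330.5 kN (bearing governs)

Bolt shear: A_b = π(16)²/4 = 201.06 mm². φR_n = 0.75 × 469 × 201.06 × 4 × 2 = 565.8 kN.
Bearing (8 mm plate, F_u = 450 MPa): end bolts L_c = 29 − 18/2 = 20, R_n = min(1.2×20×8×450, 2.4×16×8×450) = 86.4 kN/bolt; interior L_c = 49 − 18 = 31, R_n = 133.92 kN/bolt. φR_n = 0.75 × (2×86.4 + 2×133.92) = 330.5 kN.
Tension yield (gross): A_g = 142×8 = 1136 mm². φR_n = 0.90 × 350 × 1136 = 357.8 kN.
Governing: min(565.8, 330.5, 357.8) = 330.5 kN → bearing.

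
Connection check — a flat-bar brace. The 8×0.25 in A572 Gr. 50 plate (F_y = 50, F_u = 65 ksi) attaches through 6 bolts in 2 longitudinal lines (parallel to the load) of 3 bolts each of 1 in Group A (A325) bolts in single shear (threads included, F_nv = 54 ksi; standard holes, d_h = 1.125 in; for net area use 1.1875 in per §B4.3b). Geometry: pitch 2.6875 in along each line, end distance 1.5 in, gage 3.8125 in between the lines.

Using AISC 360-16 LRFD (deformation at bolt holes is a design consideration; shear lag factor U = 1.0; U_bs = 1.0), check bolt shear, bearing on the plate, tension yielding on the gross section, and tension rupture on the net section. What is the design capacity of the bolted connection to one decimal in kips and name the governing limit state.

68.6 kips (net-section rupture governs)

Bolt shear: A_b = π(1)²/4 = 0.7854 in². φR_n = 0.75 × 54 × 0.7854 × 6 × 1 = 190.9 kips.
Bearing (0.25 in plate, F_u = 65 ksi): end bolts L_c = 1.5 − 1.125/2 = 0.9375, R_n = min(1.2×0.9375×0.25×65, 2.4×1×0.25×65) = 18.281 kips/bolt; interior L_c = 2.6875 − 1.125 = 1.5625, R_n = 30.469 kips/bolt. φR_n = 0.75 × (2×18.281 + 4×30.469) = 118.8 kips.
Tension yield (gross): A_g = 8×0.25 = 2 in². φR_n = 0.90 × 50 × 2 = 90.0 kips.
Tension rupture (net): A_n = (8 − 2×1.1875)×0.25 = 1.4063 in² (U = 1.0, A_e = A_n). φR_n = 0.75 × 65 × 1.4063 = 68.6 kips.
Governing: min(190.9, 118.8, 90.0, 68.6) = 68.6 kips → net-section rupture.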